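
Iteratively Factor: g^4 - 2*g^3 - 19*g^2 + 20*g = (g - 5)*(g^3 + 3*g^2 - 4*g) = (g - 5)*(g - 1)*(g^2 + 4*g) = g*(g - 5)*(g - 1)*(g + 4)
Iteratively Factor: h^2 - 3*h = (h)*(h - 3)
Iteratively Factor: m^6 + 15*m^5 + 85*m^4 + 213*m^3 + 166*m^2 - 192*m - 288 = (m + 3)*(m^5 + 12*m^4 + 49*m^3 + 66*m^2 - 32*m - 96) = (m + 3)*(m + 4)*(m^4 + 8*m^3 + 17*m^2 - 2*m - 24) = (m + 2)*(m + 3)*(m + 4)*(m^3 + 6*m^2 + 5*m - 12) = (m + 2)*(m + 3)^2*(m + 4)*(m^2 + 3*m - 4) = (m + 2)*(m + 3)^2*(m + 4)^2*(m - 1)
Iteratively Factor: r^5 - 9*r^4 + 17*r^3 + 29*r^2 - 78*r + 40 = (r - 1)*(r^4 - 8*r^3 + 9*r^2 + 38*r - 40) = (r - 5)*(r - 1)*(r^3 - 3*r^2 - 6*r + 8) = (r - 5)*(r - 4)*(r - 1)*(r^2 + r - 2) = (r - 5)*(r - 4)*(r - 1)*(r + 2)*(r - 1)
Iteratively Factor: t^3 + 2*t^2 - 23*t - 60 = (t - 5)*(t^2 + 7*t + 12) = (t - 5)*(t + 3)*(t + 4)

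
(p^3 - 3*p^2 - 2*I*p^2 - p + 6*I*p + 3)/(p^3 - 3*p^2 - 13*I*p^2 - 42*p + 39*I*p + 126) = (p^2 - 2*I*p - 1)/(p^2 - 13*I*p - 42)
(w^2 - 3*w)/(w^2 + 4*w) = (w - 3)/(w + 4)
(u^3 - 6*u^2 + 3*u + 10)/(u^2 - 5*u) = u - 1 - 2/u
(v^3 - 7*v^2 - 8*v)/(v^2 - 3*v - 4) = v*(v - 8)/(v - 4)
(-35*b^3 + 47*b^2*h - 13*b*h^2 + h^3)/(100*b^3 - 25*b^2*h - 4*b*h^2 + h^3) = (-7*b^2 + 8*b*h - h^2)/(20*b^2 - b*h - h^2)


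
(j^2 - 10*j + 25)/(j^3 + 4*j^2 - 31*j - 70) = (j - 5)/(j^2 + 9*j + 14)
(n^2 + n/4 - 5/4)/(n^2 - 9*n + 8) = (n + 5/4)/(n - 8)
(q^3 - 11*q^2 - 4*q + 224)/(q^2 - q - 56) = (q^2 - 3*q - 28)/(q + 7)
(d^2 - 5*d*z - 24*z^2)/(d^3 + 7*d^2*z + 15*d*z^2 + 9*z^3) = (d - 8*z)/(d^2 + 4*d*z + 3*z^2)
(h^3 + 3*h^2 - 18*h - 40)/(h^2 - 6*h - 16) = (h^2 + h - 20)/(h - 8)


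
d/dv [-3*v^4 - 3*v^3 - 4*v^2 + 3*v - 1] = -12*v^3 - 9*v^2 - 8*v + 3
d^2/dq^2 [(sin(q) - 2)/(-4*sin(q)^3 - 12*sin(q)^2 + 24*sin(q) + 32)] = (4*sin(q)^3 + 11*sin(q)^2 - 8*sin(q) - 42)/(4*(sin(q) + 1)^2*(sin(q) + 4)^3)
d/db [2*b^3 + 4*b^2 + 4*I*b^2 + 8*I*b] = 6*b^2 + 8*b*(1 + I) + 8*I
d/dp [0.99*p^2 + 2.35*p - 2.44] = 1.98*p + 2.35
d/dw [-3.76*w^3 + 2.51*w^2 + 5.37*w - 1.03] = -11.28*w^2 + 5.02*w + 5.37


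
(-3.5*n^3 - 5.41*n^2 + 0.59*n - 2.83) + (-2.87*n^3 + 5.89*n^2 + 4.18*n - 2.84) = -6.37*n^3 + 0.48*n^2 + 4.77*n - 5.67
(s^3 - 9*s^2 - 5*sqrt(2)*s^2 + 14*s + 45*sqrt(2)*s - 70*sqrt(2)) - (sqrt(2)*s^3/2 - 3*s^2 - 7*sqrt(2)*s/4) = -sqrt(2)*s^3/2 + s^3 - 5*sqrt(2)*s^2 - 6*s^2 + 14*s + 187*sqrt(2)*s/4 - 70*sqrt(2)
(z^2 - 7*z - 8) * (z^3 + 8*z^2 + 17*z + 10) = z^5 + z^4 - 47*z^3 - 173*z^2 - 206*z - 80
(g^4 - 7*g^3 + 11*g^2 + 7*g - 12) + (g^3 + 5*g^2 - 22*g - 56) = g^4 - 6*g^3 + 16*g^2 - 15*g - 68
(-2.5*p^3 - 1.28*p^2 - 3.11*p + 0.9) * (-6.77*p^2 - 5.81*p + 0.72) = 16.925*p^5 + 23.1906*p^4 + 26.6915*p^3 + 11.0545*p^2 - 7.4682*p + 0.648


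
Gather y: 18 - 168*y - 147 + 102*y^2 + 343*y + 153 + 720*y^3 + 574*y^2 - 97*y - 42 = 720*y^3 + 676*y^2 + 78*y - 18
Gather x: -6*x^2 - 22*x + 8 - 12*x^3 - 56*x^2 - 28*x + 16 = -12*x^3 - 62*x^2 - 50*x + 24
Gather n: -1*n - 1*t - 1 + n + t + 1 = 0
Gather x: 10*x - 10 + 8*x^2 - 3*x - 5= 8*x^2 + 7*x - 15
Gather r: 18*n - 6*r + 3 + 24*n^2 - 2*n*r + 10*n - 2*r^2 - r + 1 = 24*n^2 + 28*n - 2*r^2 + r*(-2*n - 7) + 4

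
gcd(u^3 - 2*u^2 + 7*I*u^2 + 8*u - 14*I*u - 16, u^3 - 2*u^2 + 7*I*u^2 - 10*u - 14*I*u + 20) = u - 2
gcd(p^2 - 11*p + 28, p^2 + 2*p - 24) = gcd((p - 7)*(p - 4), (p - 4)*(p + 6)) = p - 4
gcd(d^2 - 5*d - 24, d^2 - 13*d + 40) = d - 8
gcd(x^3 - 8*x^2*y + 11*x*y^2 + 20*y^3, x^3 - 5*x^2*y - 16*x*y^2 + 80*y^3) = x^2 - 9*x*y + 20*y^2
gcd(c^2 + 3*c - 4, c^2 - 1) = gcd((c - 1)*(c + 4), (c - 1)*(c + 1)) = c - 1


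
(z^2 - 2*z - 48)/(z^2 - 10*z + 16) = (z + 6)/(z - 2)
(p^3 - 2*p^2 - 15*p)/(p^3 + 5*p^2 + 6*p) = (p - 5)/(p + 2)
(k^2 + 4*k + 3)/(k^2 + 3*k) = (k + 1)/k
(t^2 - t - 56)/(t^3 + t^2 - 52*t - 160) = (t + 7)/(t^2 + 9*t + 20)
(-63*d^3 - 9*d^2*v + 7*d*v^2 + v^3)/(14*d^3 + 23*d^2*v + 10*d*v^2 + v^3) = (-9*d^2 + v^2)/(2*d^2 + 3*d*v + v^2)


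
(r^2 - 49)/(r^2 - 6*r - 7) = (r + 7)/(r + 1)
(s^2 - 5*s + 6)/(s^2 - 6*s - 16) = (-s^2 + 5*s - 6)/(-s^2 + 6*s + 16)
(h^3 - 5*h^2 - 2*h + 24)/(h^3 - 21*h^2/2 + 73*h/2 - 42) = 2*(h + 2)/(2*h - 7)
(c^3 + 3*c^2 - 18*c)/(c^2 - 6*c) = (c^2 + 3*c - 18)/(c - 6)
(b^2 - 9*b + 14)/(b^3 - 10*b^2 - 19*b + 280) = (b - 2)/(b^2 - 3*b - 40)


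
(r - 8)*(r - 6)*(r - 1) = r^3 - 15*r^2 + 62*r - 48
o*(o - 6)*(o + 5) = o^3 - o^2 - 30*o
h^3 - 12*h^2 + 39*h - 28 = (h - 7)*(h - 4)*(h - 1)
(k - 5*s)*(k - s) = k^2 - 6*k*s + 5*s^2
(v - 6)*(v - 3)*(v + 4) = v^3 - 5*v^2 - 18*v + 72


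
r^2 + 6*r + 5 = (r + 1)*(r + 5)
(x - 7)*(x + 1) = x^2 - 6*x - 7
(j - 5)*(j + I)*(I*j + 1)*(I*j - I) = -j^4 + 6*j^3 - 6*j^2 + 6*j - 5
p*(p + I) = p^2 + I*p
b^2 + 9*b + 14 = (b + 2)*(b + 7)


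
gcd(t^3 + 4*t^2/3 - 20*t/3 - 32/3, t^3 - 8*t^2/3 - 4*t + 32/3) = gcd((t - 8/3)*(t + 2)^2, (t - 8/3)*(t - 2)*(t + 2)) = t^2 - 2*t/3 - 16/3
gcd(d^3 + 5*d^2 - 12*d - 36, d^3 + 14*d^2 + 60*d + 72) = d^2 + 8*d + 12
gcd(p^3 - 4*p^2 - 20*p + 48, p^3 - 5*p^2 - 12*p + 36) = p^2 - 8*p + 12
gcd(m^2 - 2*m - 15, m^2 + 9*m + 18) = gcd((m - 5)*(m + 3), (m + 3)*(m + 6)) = m + 3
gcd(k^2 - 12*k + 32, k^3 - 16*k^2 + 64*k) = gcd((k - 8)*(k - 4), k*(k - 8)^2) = k - 8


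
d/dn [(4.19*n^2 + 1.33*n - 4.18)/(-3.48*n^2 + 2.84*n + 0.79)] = (16.528*n^2 - 22.4726*n + 12.9219)/(12.1104*n^4 - 19.7664*n^3 + 2.5672*n^2 + 4.4872*n + 0.6241)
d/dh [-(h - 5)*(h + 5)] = -2*h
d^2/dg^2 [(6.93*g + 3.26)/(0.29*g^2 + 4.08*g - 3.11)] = ((0.58*g + 4.08)*(1.16*g + 8.16)*(6.93*g + 3.26) - (12.0582*g + 58.4396)*(0.29*g^2 + 4.08*g - 3.11))/(0.29*g^2 + 4.08*g - 3.11)^3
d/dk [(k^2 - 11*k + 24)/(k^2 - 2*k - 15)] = 3*(3*k^2 - 26*k + 71)/(k^4 - 4*k^3 - 26*k^2 + 60*k + 225)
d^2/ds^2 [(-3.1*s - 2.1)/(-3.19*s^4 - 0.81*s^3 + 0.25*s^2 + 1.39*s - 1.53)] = (378.55092*s^7 + 555.55764*s^6 + 160.15566*s^5 + 65.09598*s^4 - 339.28576*s^3 - 182.49444*s^2 - 4.12218*s + 22.90686)/(32.461759*s^12 + 24.727923*s^11 - 1.353198*s^10 - 45.778746*s^9 + 25.264623*s^8 + 27.78729*s^7 + 15.853871*s^6 - 38.12961*s^5 + 10.904451*s^4 + 6.192818*s^3 + 7.112664*s^2 - 9.761553*s + 3.581577)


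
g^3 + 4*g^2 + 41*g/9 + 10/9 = (g + 1/3)*(g + 5/3)*(g + 2)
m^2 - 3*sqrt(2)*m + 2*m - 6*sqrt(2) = (m + 2)*(m - 3*sqrt(2))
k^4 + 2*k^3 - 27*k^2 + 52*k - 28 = (k - 2)^2*(k - 1)*(k + 7)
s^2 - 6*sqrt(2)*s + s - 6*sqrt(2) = (s + 1)*(s - 6*sqrt(2))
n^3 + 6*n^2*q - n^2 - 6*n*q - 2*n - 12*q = (n - 2)*(n + 1)*(n + 6*q)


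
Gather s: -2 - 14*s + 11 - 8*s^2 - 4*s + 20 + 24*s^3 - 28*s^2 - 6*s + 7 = 24*s^3 - 36*s^2 - 24*s + 36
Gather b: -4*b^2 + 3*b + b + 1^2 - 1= -4*b^2 + 4*b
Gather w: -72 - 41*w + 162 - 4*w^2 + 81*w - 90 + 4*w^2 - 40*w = 0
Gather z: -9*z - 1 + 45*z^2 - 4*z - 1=45*z^2 - 13*z - 2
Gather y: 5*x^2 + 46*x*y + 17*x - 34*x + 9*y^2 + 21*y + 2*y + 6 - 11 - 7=5*x^2 - 17*x + 9*y^2 + y*(46*x + 23) - 12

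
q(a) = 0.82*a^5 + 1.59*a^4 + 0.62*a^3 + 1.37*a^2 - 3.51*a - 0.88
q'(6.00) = 6767.25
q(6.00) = 8598.26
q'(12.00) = 96304.89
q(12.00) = 238238.12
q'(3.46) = 879.29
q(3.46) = 663.56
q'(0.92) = 8.47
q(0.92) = -0.79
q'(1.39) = 36.28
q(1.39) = 8.74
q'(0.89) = 7.46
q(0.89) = -1.03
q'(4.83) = 3001.13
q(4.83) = 3104.83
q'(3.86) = 1310.75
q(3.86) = 1097.29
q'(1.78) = 84.29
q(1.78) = 31.32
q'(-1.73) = 1.11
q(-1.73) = 7.62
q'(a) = 4.1*a^4 + 6.36*a^3 + 1.86*a^2 + 2.74*a - 3.51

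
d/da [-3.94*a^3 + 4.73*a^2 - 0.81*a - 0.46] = -11.82*a^2 + 9.46*a - 0.81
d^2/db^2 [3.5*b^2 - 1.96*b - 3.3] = 7.00000000000000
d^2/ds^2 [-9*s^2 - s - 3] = -18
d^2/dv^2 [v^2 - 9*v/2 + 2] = 2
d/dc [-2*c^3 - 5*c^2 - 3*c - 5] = -6*c^2 - 10*c - 3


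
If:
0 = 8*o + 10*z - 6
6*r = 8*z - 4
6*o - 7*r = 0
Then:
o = 7/101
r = 6/101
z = 55/101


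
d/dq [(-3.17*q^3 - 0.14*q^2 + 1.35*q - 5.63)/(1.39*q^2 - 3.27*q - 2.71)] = (-4.4063*q^4 + 20.7318*q^3 + 24.3534*q^2 + 16.4102*q - 22.0686)/(1.9321*q^4 - 9.0906*q^3 + 3.1591*q^2 + 17.7234*q + 7.3441)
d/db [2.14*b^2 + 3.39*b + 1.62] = 4.28*b + 3.39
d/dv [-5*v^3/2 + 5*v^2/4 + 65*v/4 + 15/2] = -15*v^2/2 + 5*v/2 + 65/4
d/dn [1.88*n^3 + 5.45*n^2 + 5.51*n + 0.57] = 5.64*n^2 + 10.9*n + 5.51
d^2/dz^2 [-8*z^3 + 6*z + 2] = -48*z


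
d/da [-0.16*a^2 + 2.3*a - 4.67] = 2.3 - 0.32*a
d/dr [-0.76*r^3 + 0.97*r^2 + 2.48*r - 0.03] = -2.28*r^2 + 1.94*r + 2.48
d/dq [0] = 0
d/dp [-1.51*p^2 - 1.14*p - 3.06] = -3.02*p - 1.14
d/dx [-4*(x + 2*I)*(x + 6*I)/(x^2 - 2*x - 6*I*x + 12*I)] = (x^2*(8 + 56*I) + x*(-96 - 96*I) + 480 + 288*I)/(x^4 + x^3*(-4 - 12*I) + x^2*(-32 + 48*I) + x*(144 - 48*I) - 144)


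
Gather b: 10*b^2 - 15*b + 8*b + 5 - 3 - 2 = 10*b^2 - 7*b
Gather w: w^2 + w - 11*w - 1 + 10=w^2 - 10*w + 9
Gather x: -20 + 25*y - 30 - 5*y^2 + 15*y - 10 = -5*y^2 + 40*y - 60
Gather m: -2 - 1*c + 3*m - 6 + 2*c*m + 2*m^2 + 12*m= -c + 2*m^2 + m*(2*c + 15) - 8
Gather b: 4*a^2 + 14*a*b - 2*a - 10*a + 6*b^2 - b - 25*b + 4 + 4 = 4*a^2 - 12*a + 6*b^2 + b*(14*a - 26) + 8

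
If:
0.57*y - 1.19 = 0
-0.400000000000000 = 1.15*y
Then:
No Solution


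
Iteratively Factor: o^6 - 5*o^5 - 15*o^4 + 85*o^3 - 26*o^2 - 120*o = (o)*(o^5 - 5*o^4 - 15*o^3 + 85*o^2 - 26*o - 120) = o*(o - 5)*(o^4 - 15*o^2 + 10*o + 24) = o*(o - 5)*(o - 3)*(o^3 + 3*o^2 - 6*o - 8) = o*(o - 5)*(o - 3)*(o + 4)*(o^2 - o - 2) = o*(o - 5)*(o - 3)*(o - 2)*(o + 4)*(o + 1)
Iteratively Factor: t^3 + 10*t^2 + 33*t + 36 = (t + 3)*(t^2 + 7*t + 12) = (t + 3)^2*(t + 4)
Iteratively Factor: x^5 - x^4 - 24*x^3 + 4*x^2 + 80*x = (x + 4)*(x^4 - 5*x^3 - 4*x^2 + 20*x) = x*(x + 4)*(x^3 - 5*x^2 - 4*x + 20) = x*(x - 2)*(x + 4)*(x^2 - 3*x - 10) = x*(x - 2)*(x + 2)*(x + 4)*(x - 5)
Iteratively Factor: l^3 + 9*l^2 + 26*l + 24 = (l + 3)*(l^2 + 6*l + 8) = (l + 3)*(l + 4)*(l + 2)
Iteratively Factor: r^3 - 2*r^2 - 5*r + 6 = (r - 3)*(r^2 + r - 2) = (r - 3)*(r + 2)*(r - 1)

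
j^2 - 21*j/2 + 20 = (j - 8)*(j - 5/2)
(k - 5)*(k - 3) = k^2 - 8*k + 15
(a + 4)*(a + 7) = a^2 + 11*a + 28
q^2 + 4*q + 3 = (q + 1)*(q + 3)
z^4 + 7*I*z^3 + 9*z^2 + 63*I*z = z*(z - 3*I)*(z + 3*I)*(z + 7*I)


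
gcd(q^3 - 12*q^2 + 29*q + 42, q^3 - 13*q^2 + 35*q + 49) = q^2 - 6*q - 7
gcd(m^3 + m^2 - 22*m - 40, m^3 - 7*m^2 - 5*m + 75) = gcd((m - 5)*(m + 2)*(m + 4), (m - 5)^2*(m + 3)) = m - 5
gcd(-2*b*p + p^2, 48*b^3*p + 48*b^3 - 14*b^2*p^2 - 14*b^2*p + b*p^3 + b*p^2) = 1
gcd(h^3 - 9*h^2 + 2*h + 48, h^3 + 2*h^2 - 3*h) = 1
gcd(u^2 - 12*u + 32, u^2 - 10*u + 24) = u - 4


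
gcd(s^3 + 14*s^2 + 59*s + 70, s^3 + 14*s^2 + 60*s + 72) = s + 2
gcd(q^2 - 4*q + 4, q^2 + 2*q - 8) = q - 2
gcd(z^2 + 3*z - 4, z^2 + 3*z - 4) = z^2 + 3*z - 4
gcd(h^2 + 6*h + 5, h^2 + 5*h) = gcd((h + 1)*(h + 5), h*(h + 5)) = h + 5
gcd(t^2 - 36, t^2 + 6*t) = t + 6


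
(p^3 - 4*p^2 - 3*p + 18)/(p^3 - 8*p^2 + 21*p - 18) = (p + 2)/(p - 2)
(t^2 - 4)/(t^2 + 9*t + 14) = (t - 2)/(t + 7)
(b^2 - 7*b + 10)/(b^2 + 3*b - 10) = (b - 5)/(b + 5)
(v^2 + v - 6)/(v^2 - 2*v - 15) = (v - 2)/(v - 5)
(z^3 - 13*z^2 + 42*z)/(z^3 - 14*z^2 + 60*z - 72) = z*(z - 7)/(z^2 - 8*z + 12)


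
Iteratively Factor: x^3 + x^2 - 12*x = (x - 3)*(x^2 + 4*x) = x*(x - 3)*(x + 4)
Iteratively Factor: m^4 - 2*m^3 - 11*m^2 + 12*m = (m)*(m^3 - 2*m^2 - 11*m + 12) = m*(m - 1)*(m^2 - m - 12) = m*(m - 1)*(m + 3)*(m - 4)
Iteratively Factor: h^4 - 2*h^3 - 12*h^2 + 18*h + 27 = (h - 3)*(h^3 + h^2 - 9*h - 9) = (h - 3)*(h + 1)*(h^2 - 9) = (h - 3)*(h + 1)*(h + 3)*(h - 3)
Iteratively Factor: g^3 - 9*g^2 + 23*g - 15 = (g - 1)*(g^2 - 8*g + 15) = (g - 5)*(g - 1)*(g - 3)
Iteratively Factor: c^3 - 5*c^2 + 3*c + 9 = (c - 3)*(c^2 - 2*c - 3) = (c - 3)^2*(c + 1)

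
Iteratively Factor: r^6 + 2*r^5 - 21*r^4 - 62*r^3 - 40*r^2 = (r)*(r^5 + 2*r^4 - 21*r^3 - 62*r^2 - 40*r) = r*(r + 2)*(r^4 - 21*r^2 - 20*r) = r^2*(r + 2)*(r^3 - 21*r - 20) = r^2*(r + 1)*(r + 2)*(r^2 - r - 20) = r^2*(r - 5)*(r + 1)*(r + 2)*(r + 4)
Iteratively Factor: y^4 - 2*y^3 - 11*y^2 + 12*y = (y - 4)*(y^3 + 2*y^2 - 3*y) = y*(y - 4)*(y^2 + 2*y - 3) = y*(y - 4)*(y + 3)*(y - 1)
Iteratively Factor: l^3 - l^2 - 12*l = (l - 4)*(l^2 + 3*l) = l*(l - 4)*(l + 3)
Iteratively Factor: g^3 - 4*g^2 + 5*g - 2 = (g - 1)*(g^2 - 3*g + 2) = (g - 2)*(g - 1)*(g - 1)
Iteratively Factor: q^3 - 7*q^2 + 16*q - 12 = (q - 3)*(q^2 - 4*q + 4) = (q - 3)*(q - 2)*(q - 2)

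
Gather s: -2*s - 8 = -2*s - 8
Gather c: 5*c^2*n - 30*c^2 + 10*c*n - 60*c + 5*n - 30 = c^2*(5*n - 30) + c*(10*n - 60) + 5*n - 30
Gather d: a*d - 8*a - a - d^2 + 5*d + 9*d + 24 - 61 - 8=-9*a - d^2 + d*(a + 14) - 45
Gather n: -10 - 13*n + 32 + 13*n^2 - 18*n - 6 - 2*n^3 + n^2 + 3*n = -2*n^3 + 14*n^2 - 28*n + 16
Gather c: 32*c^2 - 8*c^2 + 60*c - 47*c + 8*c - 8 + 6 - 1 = 24*c^2 + 21*c - 3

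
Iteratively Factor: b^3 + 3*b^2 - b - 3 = (b + 3)*(b^2 - 1) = (b - 1)*(b + 3)*(b + 1)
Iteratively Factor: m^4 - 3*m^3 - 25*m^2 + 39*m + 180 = (m - 5)*(m^3 + 2*m^2 - 15*m - 36) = (m - 5)*(m + 3)*(m^2 - m - 12) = (m - 5)*(m - 4)*(m + 3)*(m + 3)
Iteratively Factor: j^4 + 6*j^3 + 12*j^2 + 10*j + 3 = (j + 1)*(j^3 + 5*j^2 + 7*j + 3) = (j + 1)*(j + 3)*(j^2 + 2*j + 1) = (j + 1)^2*(j + 3)*(j + 1)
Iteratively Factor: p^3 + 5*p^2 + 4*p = (p + 4)*(p^2 + p) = (p + 1)*(p + 4)*(p)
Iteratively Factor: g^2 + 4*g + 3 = (g + 3)*(g + 1)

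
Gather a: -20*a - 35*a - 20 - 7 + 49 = 22 - 55*a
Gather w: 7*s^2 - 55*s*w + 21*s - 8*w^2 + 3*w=7*s^2 + 21*s - 8*w^2 + w*(3 - 55*s)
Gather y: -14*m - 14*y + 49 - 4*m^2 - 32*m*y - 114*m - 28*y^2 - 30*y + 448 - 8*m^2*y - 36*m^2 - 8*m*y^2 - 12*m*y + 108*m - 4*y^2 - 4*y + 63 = -40*m^2 - 20*m + y^2*(-8*m - 32) + y*(-8*m^2 - 44*m - 48) + 560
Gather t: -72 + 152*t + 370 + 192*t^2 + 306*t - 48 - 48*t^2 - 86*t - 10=144*t^2 + 372*t + 240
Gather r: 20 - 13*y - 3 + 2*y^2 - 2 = 2*y^2 - 13*y + 15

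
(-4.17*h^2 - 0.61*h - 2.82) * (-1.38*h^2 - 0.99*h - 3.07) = 5.7546*h^4 + 4.9701*h^3 + 17.2974*h^2 + 4.6645*h + 8.6574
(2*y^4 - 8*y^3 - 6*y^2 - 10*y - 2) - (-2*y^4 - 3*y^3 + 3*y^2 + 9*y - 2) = 4*y^4 - 5*y^3 - 9*y^2 - 19*y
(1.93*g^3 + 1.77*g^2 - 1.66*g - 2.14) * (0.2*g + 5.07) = 0.386*g^4 + 10.1391*g^3 + 8.6419*g^2 - 8.8442*g - 10.8498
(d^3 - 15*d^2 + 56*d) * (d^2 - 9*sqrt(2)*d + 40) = d^5 - 15*d^4 - 9*sqrt(2)*d^4 + 96*d^3 + 135*sqrt(2)*d^3 - 504*sqrt(2)*d^2 - 600*d^2 + 2240*d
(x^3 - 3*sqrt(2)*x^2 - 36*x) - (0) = x^3 - 3*sqrt(2)*x^2 - 36*x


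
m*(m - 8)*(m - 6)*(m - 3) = m^4 - 17*m^3 + 90*m^2 - 144*m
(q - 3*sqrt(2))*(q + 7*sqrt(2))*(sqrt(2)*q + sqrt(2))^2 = 2*q^4 + 4*q^3 + 8*sqrt(2)*q^3 - 82*q^2 + 16*sqrt(2)*q^2 - 168*q + 8*sqrt(2)*q - 84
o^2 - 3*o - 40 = (o - 8)*(o + 5)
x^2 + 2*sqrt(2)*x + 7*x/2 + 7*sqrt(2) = (x + 7/2)*(x + 2*sqrt(2))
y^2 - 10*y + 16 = (y - 8)*(y - 2)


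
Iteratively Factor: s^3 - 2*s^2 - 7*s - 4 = (s + 1)*(s^2 - 3*s - 4) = (s + 1)^2*(s - 4)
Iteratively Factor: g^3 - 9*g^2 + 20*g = (g)*(g^2 - 9*g + 20) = g*(g - 5)*(g - 4)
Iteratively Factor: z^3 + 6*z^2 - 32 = (z + 4)*(z^2 + 2*z - 8) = (z - 2)*(z + 4)*(z + 4)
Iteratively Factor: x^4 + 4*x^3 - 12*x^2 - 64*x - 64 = (x + 2)*(x^3 + 2*x^2 - 16*x - 32) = (x + 2)*(x + 4)*(x^2 - 2*x - 8) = (x - 4)*(x + 2)*(x + 4)*(x + 2)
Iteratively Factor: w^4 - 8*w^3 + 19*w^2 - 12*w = (w - 4)*(w^3 - 4*w^2 + 3*w) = (w - 4)*(w - 1)*(w^2 - 3*w) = w*(w - 4)*(w - 1)*(w - 3)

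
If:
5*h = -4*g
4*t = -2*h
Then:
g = 5*t/2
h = -2*t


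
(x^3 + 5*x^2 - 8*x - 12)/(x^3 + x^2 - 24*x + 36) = (x + 1)/(x - 3)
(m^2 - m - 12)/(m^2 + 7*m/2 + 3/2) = 2*(m - 4)/(2*m + 1)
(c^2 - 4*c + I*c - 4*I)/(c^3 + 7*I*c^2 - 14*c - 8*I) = (c - 4)/(c^2 + 6*I*c - 8)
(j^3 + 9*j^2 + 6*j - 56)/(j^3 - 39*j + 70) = (j + 4)/(j - 5)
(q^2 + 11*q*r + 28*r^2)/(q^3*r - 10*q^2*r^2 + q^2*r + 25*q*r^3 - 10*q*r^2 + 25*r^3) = (q^2 + 11*q*r + 28*r^2)/(r*(q^3 - 10*q^2*r + q^2 + 25*q*r^2 - 10*q*r + 25*r^2))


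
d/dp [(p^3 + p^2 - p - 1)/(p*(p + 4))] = (p^4 + 8*p^3 + 5*p^2 + 2*p + 4)/(p^2*(p^2 + 8*p + 16))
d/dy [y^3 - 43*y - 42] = 3*y^2 - 43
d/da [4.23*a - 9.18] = 4.23000000000000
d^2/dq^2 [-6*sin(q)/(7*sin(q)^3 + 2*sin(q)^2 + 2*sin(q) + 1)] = 6*(196*sin(q)^7 + 154*sin(q)^6 - 314*sin(q)^5 - 347*sin(q)^4 + 145*sin(q)^2 - sin(q) - 7*sin(3*q)^2 + 8*sin(3*q) - 2*sin(5*q) + 4)/(7*sin(q)^3 + 2*sin(q)^2 + 2*sin(q) + 1)^3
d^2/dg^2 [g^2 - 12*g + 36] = 2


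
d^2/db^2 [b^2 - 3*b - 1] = 2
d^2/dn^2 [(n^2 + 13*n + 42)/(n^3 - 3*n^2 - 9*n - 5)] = 2*(n^4 + 37*n^3 + 87*n^2 - 977*n + 2212)/(n^7 - 11*n^6 + 21*n^5 + 89*n^4 - 109*n^3 - 465*n^2 - 425*n - 125)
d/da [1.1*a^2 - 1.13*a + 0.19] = 2.2*a - 1.13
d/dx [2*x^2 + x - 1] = 4*x + 1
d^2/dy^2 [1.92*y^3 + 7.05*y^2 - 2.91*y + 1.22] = 11.52*y + 14.1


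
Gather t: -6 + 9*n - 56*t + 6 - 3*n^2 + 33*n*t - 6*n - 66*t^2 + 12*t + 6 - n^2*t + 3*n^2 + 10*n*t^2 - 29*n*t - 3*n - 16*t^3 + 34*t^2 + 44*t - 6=-16*t^3 + t^2*(10*n - 32) + t*(-n^2 + 4*n)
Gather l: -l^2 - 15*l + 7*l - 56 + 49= -l^2 - 8*l - 7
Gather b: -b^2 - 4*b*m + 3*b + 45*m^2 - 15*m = -b^2 + b*(3 - 4*m) + 45*m^2 - 15*m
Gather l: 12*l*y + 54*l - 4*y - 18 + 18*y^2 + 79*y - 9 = l*(12*y + 54) + 18*y^2 + 75*y - 27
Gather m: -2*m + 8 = 8 - 2*m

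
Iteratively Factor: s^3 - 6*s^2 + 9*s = (s - 3)*(s^2 - 3*s) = s*(s - 3)*(s - 3)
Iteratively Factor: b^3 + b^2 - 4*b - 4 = (b - 2)*(b^2 + 3*b + 2) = (b - 2)*(b + 2)*(b + 1)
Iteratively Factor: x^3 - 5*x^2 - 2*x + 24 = (x - 4)*(x^2 - x - 6) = (x - 4)*(x - 3)*(x + 2)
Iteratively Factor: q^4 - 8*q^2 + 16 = (q - 2)*(q^3 + 2*q^2 - 4*q - 8) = (q - 2)*(q + 2)*(q^2 - 4) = (q - 2)*(q + 2)^2*(q - 2)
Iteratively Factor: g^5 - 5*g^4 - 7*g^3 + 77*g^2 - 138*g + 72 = (g + 4)*(g^4 - 9*g^3 + 29*g^2 - 39*g + 18) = (g - 3)*(g + 4)*(g^3 - 6*g^2 + 11*g - 6) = (g - 3)*(g - 2)*(g + 4)*(g^2 - 4*g + 3) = (g - 3)*(g - 2)*(g - 1)*(g + 4)*(g - 3)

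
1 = 1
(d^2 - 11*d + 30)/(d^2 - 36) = (d - 5)/(d + 6)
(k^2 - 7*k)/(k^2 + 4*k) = (k - 7)/(k + 4)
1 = 1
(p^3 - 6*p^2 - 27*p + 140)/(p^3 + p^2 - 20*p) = (p - 7)/p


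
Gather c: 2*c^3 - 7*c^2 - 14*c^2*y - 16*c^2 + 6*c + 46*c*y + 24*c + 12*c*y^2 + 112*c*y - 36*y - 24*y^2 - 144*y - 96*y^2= 2*c^3 + c^2*(-14*y - 23) + c*(12*y^2 + 158*y + 30) - 120*y^2 - 180*y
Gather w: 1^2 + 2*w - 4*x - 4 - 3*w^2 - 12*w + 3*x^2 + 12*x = -3*w^2 - 10*w + 3*x^2 + 8*x - 3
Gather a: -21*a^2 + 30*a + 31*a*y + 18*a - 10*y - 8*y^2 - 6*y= -21*a^2 + a*(31*y + 48) - 8*y^2 - 16*y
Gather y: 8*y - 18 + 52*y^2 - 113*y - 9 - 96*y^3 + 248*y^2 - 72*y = -96*y^3 + 300*y^2 - 177*y - 27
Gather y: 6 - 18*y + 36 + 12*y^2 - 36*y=12*y^2 - 54*y + 42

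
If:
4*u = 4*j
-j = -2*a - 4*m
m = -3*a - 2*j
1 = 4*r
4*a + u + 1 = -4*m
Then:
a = 9/2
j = -5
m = -7/2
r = 1/4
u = -5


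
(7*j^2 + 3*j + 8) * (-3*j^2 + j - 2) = -21*j^4 - 2*j^3 - 35*j^2 + 2*j - 16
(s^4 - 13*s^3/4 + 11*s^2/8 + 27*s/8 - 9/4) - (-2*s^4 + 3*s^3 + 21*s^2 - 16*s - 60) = 3*s^4 - 25*s^3/4 - 157*s^2/8 + 155*s/8 + 231/4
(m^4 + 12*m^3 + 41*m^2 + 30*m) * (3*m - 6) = 3*m^5 + 30*m^4 + 51*m^3 - 156*m^2 - 180*m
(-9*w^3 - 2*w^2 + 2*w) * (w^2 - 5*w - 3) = -9*w^5 + 43*w^4 + 39*w^3 - 4*w^2 - 6*w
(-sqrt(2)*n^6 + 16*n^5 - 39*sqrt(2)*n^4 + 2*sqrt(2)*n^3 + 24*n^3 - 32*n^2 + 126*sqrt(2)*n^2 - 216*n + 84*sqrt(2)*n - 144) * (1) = -sqrt(2)*n^6 + 16*n^5 - 39*sqrt(2)*n^4 + 2*sqrt(2)*n^3 + 24*n^3 - 32*n^2 + 126*sqrt(2)*n^2 - 216*n + 84*sqrt(2)*n - 144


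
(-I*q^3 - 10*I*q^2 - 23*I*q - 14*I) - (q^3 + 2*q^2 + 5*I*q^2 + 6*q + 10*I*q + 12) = -q^3 - I*q^3 - 2*q^2 - 15*I*q^2 - 6*q - 33*I*q - 12 - 14*I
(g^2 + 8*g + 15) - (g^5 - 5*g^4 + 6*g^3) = -g^5 + 5*g^4 - 6*g^3 + g^2 + 8*g + 15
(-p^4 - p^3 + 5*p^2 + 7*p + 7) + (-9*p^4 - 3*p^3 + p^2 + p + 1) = -10*p^4 - 4*p^3 + 6*p^2 + 8*p + 8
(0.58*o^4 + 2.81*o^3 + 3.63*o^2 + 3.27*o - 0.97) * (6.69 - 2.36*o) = -1.3688*o^5 - 2.7514*o^4 + 10.2321*o^3 + 16.5675*o^2 + 24.1655*o - 6.4893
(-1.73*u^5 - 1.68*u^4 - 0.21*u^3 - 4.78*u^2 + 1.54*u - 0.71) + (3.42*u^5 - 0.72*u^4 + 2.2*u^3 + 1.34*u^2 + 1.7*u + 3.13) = 1.69*u^5 - 2.4*u^4 + 1.99*u^3 - 3.44*u^2 + 3.24*u + 2.42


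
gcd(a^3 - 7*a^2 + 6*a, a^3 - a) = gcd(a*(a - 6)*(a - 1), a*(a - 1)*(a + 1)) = a^2 - a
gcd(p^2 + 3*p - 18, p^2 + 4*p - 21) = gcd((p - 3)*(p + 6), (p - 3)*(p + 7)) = p - 3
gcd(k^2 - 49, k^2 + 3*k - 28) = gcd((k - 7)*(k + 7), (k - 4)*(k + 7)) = k + 7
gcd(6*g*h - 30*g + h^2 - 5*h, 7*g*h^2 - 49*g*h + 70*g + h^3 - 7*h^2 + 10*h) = h - 5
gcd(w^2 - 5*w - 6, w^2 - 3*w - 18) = w - 6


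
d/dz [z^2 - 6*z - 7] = 2*z - 6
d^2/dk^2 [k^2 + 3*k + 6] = 2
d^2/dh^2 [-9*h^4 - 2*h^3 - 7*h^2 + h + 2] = -108*h^2 - 12*h - 14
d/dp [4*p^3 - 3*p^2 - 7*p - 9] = 12*p^2 - 6*p - 7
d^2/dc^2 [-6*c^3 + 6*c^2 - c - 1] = 12 - 36*c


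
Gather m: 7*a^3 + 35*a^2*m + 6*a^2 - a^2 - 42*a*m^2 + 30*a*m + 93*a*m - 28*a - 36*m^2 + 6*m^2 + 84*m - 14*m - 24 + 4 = 7*a^3 + 5*a^2 - 28*a + m^2*(-42*a - 30) + m*(35*a^2 + 123*a + 70) - 20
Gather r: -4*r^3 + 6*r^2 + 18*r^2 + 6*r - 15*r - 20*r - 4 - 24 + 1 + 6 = -4*r^3 + 24*r^2 - 29*r - 21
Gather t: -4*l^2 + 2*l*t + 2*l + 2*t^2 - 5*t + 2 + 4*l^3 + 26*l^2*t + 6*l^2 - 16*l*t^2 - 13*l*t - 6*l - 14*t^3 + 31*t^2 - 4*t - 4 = 4*l^3 + 2*l^2 - 4*l - 14*t^3 + t^2*(33 - 16*l) + t*(26*l^2 - 11*l - 9) - 2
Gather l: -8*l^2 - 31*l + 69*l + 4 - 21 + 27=-8*l^2 + 38*l + 10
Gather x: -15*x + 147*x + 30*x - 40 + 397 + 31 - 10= 162*x + 378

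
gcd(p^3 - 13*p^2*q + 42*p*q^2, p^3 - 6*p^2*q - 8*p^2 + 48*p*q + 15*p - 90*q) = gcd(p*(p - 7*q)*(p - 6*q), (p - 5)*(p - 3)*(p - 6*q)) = p - 6*q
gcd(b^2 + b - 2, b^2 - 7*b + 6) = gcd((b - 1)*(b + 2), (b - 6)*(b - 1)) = b - 1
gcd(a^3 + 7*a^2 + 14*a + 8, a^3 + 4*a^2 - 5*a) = 1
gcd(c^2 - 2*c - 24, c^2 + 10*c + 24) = c + 4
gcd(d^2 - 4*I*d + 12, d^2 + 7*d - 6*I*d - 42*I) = d - 6*I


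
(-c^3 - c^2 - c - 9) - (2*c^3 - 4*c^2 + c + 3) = -3*c^3 + 3*c^2 - 2*c - 12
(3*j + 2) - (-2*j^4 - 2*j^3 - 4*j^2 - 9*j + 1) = 2*j^4 + 2*j^3 + 4*j^2 + 12*j + 1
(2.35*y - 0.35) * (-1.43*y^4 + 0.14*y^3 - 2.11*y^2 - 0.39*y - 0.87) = -3.3605*y^5 + 0.8295*y^4 - 5.0075*y^3 - 0.178*y^2 - 1.908*y + 0.3045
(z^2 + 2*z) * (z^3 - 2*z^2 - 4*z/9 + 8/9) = z^5 - 40*z^3/9 + 16*z/9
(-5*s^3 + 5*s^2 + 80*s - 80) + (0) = -5*s^3 + 5*s^2 + 80*s - 80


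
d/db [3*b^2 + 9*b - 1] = 6*b + 9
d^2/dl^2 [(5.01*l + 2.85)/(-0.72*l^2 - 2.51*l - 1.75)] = (-(1.44*l + 2.51)*(2.88*l + 5.02)*(5.01*l + 2.85) + (21.6432*l + 29.2542)*(0.72*l^2 + 2.51*l + 1.75))/(0.72*l^2 + 2.51*l + 1.75)^3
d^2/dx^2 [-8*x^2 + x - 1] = -16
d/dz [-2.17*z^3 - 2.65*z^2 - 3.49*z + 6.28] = -6.51*z^2 - 5.3*z - 3.49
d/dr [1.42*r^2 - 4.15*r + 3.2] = 2.84*r - 4.15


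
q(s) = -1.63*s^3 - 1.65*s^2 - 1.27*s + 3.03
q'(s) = -4.89*s^2 - 3.3*s - 1.27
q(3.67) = -104.43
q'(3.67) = -79.24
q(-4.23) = 102.25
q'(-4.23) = -74.81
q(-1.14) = 4.75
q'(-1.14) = -3.86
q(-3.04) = 37.44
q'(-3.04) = -36.43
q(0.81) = 0.05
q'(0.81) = -7.15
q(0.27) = 2.53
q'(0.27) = -2.52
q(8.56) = -1151.11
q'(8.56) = -387.83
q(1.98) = -18.61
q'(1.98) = -26.97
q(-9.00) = 1069.08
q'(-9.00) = -367.66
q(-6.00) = 303.33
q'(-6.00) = -157.51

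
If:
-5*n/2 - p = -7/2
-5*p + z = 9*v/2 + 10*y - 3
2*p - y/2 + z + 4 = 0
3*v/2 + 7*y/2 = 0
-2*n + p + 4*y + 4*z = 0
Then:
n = 225/179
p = 64/179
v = -1463/179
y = 627/179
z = -1061/358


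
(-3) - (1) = -4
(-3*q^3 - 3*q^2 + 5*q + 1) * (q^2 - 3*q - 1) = -3*q^5 + 6*q^4 + 17*q^3 - 11*q^2 - 8*q - 1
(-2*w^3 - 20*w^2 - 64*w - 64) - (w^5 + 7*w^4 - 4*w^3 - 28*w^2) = -w^5 - 7*w^4 + 2*w^3 + 8*w^2 - 64*w - 64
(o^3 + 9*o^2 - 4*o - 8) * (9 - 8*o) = -8*o^4 - 63*o^3 + 113*o^2 + 28*o - 72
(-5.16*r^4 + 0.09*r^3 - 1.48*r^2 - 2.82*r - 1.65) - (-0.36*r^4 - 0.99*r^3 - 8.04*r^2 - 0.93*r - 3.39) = -4.8*r^4 + 1.08*r^3 + 6.56*r^2 - 1.89*r + 1.74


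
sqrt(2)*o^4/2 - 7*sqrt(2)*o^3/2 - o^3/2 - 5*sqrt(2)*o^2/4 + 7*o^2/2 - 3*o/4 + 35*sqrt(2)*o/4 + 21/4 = (o - 7)*(o - 3*sqrt(2)/2)*(o + sqrt(2)/2)*(sqrt(2)*o/2 + 1/2)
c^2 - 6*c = c*(c - 6)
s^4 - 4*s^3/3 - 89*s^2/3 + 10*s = s*(s - 6)*(s - 1/3)*(s + 5)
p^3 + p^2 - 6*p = p*(p - 2)*(p + 3)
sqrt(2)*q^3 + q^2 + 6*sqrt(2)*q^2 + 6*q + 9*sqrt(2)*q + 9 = (q + 3)^2*(sqrt(2)*q + 1)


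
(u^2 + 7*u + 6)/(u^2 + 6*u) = (u + 1)/u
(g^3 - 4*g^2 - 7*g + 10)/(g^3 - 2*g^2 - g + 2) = (g^2 - 3*g - 10)/(g^2 - g - 2)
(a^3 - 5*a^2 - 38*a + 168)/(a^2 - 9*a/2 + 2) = 2*(a^2 - a - 42)/(2*a - 1)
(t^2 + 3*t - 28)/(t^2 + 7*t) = (t - 4)/t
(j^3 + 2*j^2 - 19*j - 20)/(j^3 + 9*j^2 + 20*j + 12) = (j^2 + j - 20)/(j^2 + 8*j + 12)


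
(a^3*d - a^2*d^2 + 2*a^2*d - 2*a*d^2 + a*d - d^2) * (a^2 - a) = a^5*d - a^4*d^2 + a^4*d - a^3*d^2 - a^3*d + a^2*d^2 - a^2*d + a*d^2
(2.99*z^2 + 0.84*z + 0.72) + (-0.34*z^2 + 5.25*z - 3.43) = 2.65*z^2 + 6.09*z - 2.71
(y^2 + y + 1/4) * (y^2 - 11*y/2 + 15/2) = y^4 - 9*y^3/2 + 9*y^2/4 + 49*y/8 + 15/8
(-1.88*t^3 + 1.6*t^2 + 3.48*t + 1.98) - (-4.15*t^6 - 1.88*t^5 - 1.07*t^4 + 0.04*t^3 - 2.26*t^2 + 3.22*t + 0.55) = 4.15*t^6 + 1.88*t^5 + 1.07*t^4 - 1.92*t^3 + 3.86*t^2 + 0.26*t + 1.43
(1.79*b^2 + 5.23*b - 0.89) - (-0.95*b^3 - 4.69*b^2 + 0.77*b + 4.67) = 0.95*b^3 + 6.48*b^2 + 4.46*b - 5.56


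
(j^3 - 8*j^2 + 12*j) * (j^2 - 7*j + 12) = j^5 - 15*j^4 + 80*j^3 - 180*j^2 + 144*j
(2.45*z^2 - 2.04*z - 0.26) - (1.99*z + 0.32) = 2.45*z^2 - 4.03*z - 0.58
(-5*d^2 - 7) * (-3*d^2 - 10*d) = 15*d^4 + 50*d^3 + 21*d^2 + 70*d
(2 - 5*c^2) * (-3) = 15*c^2 - 6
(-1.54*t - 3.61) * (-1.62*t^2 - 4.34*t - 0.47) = 2.4948*t^3 + 12.5318*t^2 + 16.3912*t + 1.6967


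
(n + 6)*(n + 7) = n^2 + 13*n + 42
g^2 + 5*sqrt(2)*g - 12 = (g - sqrt(2))*(g + 6*sqrt(2))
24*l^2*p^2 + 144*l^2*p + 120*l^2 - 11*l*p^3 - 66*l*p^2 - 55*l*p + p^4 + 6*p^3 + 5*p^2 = (-8*l + p)*(-3*l + p)*(p + 1)*(p + 5)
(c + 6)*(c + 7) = c^2 + 13*c + 42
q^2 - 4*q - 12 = (q - 6)*(q + 2)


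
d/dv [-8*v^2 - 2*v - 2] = -16*v - 2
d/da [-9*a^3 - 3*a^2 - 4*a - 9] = -27*a^2 - 6*a - 4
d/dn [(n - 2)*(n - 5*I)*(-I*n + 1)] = -3*I*n^2 - 4*n*(2 - I) + 8 - 5*I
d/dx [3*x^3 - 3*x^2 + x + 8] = 9*x^2 - 6*x + 1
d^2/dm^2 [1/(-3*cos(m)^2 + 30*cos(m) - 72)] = (8*sin(m)^4 - 12*sin(m)^2 + 555*cos(m) - 15*cos(3*m) - 300)/(6*(cos(m) - 6)^3*(cos(m) - 4)^3)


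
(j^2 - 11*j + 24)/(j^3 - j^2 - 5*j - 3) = (j - 8)/(j^2 + 2*j + 1)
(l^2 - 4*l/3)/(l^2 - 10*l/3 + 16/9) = 3*l*(3*l - 4)/(9*l^2 - 30*l + 16)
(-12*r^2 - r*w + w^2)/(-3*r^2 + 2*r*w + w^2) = (4*r - w)/(r - w)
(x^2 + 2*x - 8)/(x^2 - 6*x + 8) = (x + 4)/(x - 4)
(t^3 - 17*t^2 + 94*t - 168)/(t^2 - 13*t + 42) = t - 4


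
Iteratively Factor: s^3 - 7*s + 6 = (s - 1)*(s^2 + s - 6) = (s - 1)*(s + 3)*(s - 2)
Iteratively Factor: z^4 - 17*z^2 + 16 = (z + 1)*(z^3 - z^2 - 16*z + 16) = (z - 4)*(z + 1)*(z^2 + 3*z - 4) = (z - 4)*(z + 1)*(z + 4)*(z - 1)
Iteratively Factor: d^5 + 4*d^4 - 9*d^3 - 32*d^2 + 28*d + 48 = (d + 1)*(d^4 + 3*d^3 - 12*d^2 - 20*d + 48) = (d - 2)*(d + 1)*(d^3 + 5*d^2 - 2*d - 24) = (d - 2)*(d + 1)*(d + 3)*(d^2 + 2*d - 8) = (d - 2)*(d + 1)*(d + 3)*(d + 4)*(d - 2)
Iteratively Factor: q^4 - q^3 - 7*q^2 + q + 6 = (q + 1)*(q^3 - 2*q^2 - 5*q + 6) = (q - 3)*(q + 1)*(q^2 + q - 2) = (q - 3)*(q + 1)*(q + 2)*(q - 1)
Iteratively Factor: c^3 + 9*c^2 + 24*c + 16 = (c + 4)*(c^2 + 5*c + 4) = (c + 1)*(c + 4)*(c + 4)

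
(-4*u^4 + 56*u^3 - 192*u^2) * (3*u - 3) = -12*u^5 + 180*u^4 - 744*u^3 + 576*u^2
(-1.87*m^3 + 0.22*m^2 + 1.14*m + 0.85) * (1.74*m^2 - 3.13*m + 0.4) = -3.2538*m^5 + 6.2359*m^4 + 0.547*m^3 - 2.0012*m^2 - 2.2045*m + 0.34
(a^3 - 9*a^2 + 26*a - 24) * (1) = a^3 - 9*a^2 + 26*a - 24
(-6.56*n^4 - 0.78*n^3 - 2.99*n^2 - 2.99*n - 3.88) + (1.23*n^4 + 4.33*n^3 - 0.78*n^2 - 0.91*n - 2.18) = -5.33*n^4 + 3.55*n^3 - 3.77*n^2 - 3.9*n - 6.06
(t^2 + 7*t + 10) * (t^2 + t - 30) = t^4 + 8*t^3 - 13*t^2 - 200*t - 300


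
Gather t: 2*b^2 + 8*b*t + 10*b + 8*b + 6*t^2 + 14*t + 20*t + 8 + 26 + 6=2*b^2 + 18*b + 6*t^2 + t*(8*b + 34) + 40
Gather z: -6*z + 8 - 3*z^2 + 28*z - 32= -3*z^2 + 22*z - 24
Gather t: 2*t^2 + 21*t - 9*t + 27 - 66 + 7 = 2*t^2 + 12*t - 32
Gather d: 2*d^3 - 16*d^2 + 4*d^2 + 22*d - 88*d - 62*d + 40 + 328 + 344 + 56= 2*d^3 - 12*d^2 - 128*d + 768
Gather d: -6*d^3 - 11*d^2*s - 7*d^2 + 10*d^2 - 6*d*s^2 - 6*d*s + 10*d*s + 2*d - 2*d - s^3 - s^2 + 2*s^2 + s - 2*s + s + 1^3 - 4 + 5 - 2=-6*d^3 + d^2*(3 - 11*s) + d*(-6*s^2 + 4*s) - s^3 + s^2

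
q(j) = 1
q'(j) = 0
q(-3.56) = 1.00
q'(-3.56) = 0.00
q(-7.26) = 1.00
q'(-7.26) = 0.00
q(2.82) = 1.00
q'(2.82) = 0.00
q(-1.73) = 1.00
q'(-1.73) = 0.00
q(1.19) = 1.00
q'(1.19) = 0.00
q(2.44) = 1.00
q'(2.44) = 0.00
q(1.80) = 1.00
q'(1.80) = 0.00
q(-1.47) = 1.00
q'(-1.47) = 0.00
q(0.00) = 1.00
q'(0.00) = 0.00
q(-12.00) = 1.00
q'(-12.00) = 0.00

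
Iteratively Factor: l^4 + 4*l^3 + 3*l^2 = (l)*(l^3 + 4*l^2 + 3*l) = l*(l + 3)*(l^2 + l) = l*(l + 1)*(l + 3)*(l)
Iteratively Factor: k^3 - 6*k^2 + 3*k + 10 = (k - 2)*(k^2 - 4*k - 5) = (k - 5)*(k - 2)*(k + 1)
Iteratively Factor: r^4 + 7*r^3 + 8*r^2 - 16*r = (r - 1)*(r^3 + 8*r^2 + 16*r) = r*(r - 1)*(r^2 + 8*r + 16) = r*(r - 1)*(r + 4)*(r + 4)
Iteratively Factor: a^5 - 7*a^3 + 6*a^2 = (a + 3)*(a^4 - 3*a^3 + 2*a^2) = a*(a + 3)*(a^3 - 3*a^2 + 2*a) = a*(a - 1)*(a + 3)*(a^2 - 2*a) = a^2*(a - 1)*(a + 3)*(a - 2)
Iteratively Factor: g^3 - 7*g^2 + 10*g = (g - 2)*(g^2 - 5*g) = (g - 5)*(g - 2)*(g)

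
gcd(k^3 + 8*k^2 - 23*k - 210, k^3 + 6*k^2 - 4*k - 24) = k + 6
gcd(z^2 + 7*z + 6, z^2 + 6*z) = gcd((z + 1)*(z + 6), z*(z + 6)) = z + 6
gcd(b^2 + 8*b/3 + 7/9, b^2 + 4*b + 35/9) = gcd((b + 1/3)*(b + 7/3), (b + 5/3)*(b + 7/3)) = b + 7/3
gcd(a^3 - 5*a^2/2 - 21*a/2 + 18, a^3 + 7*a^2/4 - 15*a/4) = a + 3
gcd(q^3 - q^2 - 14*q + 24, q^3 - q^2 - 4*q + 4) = q - 2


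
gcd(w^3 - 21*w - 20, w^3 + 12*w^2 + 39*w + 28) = w^2 + 5*w + 4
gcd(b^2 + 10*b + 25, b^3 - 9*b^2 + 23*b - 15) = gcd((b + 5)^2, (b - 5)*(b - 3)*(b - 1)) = 1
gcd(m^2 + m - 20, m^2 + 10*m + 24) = 1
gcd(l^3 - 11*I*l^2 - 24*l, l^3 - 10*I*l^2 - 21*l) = l^2 - 3*I*l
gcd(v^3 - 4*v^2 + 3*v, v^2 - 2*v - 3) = v - 3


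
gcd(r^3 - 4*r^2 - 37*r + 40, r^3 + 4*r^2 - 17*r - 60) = r + 5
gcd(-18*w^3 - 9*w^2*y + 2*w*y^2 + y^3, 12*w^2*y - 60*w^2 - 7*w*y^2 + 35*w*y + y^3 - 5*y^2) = -3*w + y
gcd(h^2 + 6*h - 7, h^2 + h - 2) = h - 1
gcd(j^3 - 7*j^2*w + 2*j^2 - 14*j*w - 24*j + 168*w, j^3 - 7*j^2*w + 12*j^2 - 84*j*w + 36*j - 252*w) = -j^2 + 7*j*w - 6*j + 42*w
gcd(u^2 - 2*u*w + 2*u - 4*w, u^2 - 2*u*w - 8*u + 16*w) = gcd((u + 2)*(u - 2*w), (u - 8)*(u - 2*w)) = u - 2*w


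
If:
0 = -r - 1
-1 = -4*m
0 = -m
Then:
No Solution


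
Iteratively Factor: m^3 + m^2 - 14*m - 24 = (m - 4)*(m^2 + 5*m + 6) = (m - 4)*(m + 2)*(m + 3)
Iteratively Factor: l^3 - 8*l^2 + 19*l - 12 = (l - 4)*(l^2 - 4*l + 3) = (l - 4)*(l - 1)*(l - 3)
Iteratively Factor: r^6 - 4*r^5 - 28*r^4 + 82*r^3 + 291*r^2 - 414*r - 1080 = (r + 3)*(r^5 - 7*r^4 - 7*r^3 + 103*r^2 - 18*r - 360) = (r + 2)*(r + 3)*(r^4 - 9*r^3 + 11*r^2 + 81*r - 180) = (r + 2)*(r + 3)^2*(r^3 - 12*r^2 + 47*r - 60) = (r - 3)*(r + 2)*(r + 3)^2*(r^2 - 9*r + 20) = (r - 4)*(r - 3)*(r + 2)*(r + 3)^2*(r - 5)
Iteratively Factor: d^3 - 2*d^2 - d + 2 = (d + 1)*(d^2 - 3*d + 2) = (d - 2)*(d + 1)*(d - 1)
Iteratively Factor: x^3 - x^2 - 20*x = (x - 5)*(x^2 + 4*x) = (x - 5)*(x + 4)*(x)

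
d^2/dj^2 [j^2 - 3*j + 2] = 2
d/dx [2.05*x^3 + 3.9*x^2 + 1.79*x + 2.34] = 6.15*x^2 + 7.8*x + 1.79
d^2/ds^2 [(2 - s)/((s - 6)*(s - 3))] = 2*(-s^3 + 6*s^2 - 36)/(s^6 - 27*s^5 + 297*s^4 - 1701*s^3 + 5346*s^2 - 8748*s + 5832)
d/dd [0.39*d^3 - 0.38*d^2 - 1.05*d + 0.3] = 1.17*d^2 - 0.76*d - 1.05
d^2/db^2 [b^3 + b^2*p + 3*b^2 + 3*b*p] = 6*b + 2*p + 6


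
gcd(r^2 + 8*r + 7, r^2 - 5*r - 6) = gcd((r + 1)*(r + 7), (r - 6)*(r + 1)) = r + 1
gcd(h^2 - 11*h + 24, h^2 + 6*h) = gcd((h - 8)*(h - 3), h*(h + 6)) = 1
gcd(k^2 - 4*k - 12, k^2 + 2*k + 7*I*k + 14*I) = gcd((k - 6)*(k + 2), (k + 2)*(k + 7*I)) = k + 2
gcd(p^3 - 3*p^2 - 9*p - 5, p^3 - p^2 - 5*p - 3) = p^2 + 2*p + 1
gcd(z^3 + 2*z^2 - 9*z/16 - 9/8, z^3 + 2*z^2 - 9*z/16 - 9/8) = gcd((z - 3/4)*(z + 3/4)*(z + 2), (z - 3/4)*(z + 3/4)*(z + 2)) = z^3 + 2*z^2 - 9*z/16 - 9/8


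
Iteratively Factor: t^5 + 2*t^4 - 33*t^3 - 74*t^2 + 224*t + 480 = (t + 4)*(t^4 - 2*t^3 - 25*t^2 + 26*t + 120) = (t + 4)^2*(t^3 - 6*t^2 - t + 30) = (t - 3)*(t + 4)^2*(t^2 - 3*t - 10) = (t - 3)*(t + 2)*(t + 4)^2*(t - 5)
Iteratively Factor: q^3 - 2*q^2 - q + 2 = (q + 1)*(q^2 - 3*q + 2) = (q - 2)*(q + 1)*(q - 1)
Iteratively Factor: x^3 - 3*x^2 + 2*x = (x - 1)*(x^2 - 2*x) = x*(x - 1)*(x - 2)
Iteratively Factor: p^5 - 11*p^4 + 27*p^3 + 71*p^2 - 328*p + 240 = (p - 4)*(p^4 - 7*p^3 - p^2 + 67*p - 60) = (p - 4)*(p - 1)*(p^3 - 6*p^2 - 7*p + 60) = (p - 4)^2*(p - 1)*(p^2 - 2*p - 15) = (p - 4)^2*(p - 1)*(p + 3)*(p - 5)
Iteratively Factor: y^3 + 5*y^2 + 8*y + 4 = (y + 2)*(y^2 + 3*y + 2) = (y + 2)^2*(y + 1)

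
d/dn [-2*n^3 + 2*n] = 2 - 6*n^2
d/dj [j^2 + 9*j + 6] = 2*j + 9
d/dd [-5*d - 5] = -5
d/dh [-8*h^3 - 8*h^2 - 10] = 8*h*(-3*h - 2)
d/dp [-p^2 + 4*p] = 4 - 2*p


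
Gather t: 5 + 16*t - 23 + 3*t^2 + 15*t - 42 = 3*t^2 + 31*t - 60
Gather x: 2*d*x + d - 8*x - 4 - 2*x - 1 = d + x*(2*d - 10) - 5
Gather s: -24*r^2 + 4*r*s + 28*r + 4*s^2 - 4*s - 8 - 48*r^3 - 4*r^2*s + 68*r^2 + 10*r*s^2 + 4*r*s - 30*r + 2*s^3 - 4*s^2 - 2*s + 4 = -48*r^3 + 44*r^2 + 10*r*s^2 - 2*r + 2*s^3 + s*(-4*r^2 + 8*r - 6) - 4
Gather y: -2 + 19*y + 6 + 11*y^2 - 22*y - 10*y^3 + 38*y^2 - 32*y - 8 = -10*y^3 + 49*y^2 - 35*y - 4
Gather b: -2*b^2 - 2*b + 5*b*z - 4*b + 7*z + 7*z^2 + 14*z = -2*b^2 + b*(5*z - 6) + 7*z^2 + 21*z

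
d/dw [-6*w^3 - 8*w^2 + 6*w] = -18*w^2 - 16*w + 6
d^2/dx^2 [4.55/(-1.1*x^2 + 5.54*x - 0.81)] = (11.011*x^2 - 55.4554*x - 4.55*(2.2*x - 5.54)*(4.4*x - 11.08) + 8.1081)/(1.1*x^2 - 5.54*x + 0.81)^3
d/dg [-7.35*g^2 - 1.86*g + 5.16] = -14.7*g - 1.86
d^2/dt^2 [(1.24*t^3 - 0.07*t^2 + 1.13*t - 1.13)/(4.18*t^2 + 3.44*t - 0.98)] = (2.8421709430404e-14*t^5 + 5.6843418860808e-14*t^4 + 81.007112*t^3 - 145.265088*t^2 - 62.572008*t - 28.517344)/(73.034632*t^6 + 180.315168*t^5 + 97.024488*t^4 - 43.842112*t^3 - 22.747368*t^2 + 9.911328*t - 0.941192)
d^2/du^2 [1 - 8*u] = 0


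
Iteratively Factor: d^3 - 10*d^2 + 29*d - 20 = (d - 5)*(d^2 - 5*d + 4) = (d - 5)*(d - 4)*(d - 1)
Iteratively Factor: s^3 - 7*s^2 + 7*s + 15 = (s - 5)*(s^2 - 2*s - 3) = (s - 5)*(s - 3)*(s + 1)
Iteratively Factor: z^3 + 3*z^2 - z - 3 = (z + 3)*(z^2 - 1) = (z - 1)*(z + 3)*(z + 1)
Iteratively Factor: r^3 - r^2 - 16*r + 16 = (r + 4)*(r^2 - 5*r + 4) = (r - 1)*(r + 4)*(r - 4)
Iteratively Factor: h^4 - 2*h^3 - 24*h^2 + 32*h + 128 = (h - 4)*(h^3 + 2*h^2 - 16*h - 32) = (h - 4)*(h + 2)*(h^2 - 16) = (h - 4)*(h + 2)*(h + 4)*(h - 4)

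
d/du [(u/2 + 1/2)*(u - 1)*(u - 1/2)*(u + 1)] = 2*u^3 + 3*u^2/4 - 3*u/2 - 1/4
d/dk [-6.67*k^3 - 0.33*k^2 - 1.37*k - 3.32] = -20.01*k^2 - 0.66*k - 1.37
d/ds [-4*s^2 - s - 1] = -8*s - 1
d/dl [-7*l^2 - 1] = -14*l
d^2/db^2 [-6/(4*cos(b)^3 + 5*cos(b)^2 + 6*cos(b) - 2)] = 12*(-4*(6*cos(b)^2 + 5*cos(b) + 3)^2*sin(b)^2 - 72*cos(b)^6 - 130*cos(b)^5 - 122*cos(b)^4 + 41*cos(b)^3 + 99*cos(b)^2 + 12*cos(b) - 10)/(4*cos(b)^3 + 5*cos(b)^2 + 6*cos(b) - 2)^3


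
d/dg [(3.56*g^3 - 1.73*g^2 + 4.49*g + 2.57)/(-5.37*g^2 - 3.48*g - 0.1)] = (-19.1172*g^4 - 24.7776*g^3 + 29.0637*g^2 + 27.9478*g + 8.4946)/(28.8369*g^4 + 37.3752*g^3 + 13.1844*g^2 + 0.696*g + 0.01)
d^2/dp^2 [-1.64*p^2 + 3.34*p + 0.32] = -3.28000000000000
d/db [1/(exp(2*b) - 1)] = -1/(2*sinh(b)^2)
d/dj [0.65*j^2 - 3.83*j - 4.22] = 1.3*j - 3.83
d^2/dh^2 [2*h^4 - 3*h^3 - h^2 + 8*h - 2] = 24*h^2 - 18*h - 2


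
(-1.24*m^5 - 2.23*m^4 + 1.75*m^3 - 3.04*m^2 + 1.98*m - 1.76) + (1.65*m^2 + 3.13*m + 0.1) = -1.24*m^5 - 2.23*m^4 + 1.75*m^3 - 1.39*m^2 + 5.11*m - 1.66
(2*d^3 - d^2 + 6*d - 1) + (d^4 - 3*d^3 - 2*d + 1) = d^4 - d^3 - d^2 + 4*d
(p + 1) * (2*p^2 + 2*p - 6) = 2*p^3 + 4*p^2 - 4*p - 6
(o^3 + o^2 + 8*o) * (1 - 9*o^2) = -9*o^5 - 9*o^4 - 71*o^3 + o^2 + 8*o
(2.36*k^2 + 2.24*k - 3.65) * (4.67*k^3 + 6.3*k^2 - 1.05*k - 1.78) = 11.0212*k^5 + 25.3288*k^4 - 5.4115*k^3 - 29.5478*k^2 - 0.154700000000001*k + 6.497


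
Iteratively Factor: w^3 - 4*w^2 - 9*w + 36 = (w - 3)*(w^2 - w - 12) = (w - 3)*(w + 3)*(w - 4)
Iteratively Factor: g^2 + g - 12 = (g + 4)*(g - 3)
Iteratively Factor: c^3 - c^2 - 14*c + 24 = (c - 3)*(c^2 + 2*c - 8) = (c - 3)*(c - 2)*(c + 4)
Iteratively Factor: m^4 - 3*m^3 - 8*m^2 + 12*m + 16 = (m + 1)*(m^3 - 4*m^2 - 4*m + 16) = (m - 4)*(m + 1)*(m^2 - 4) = (m - 4)*(m + 1)*(m + 2)*(m - 2)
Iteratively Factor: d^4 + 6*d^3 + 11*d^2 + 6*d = (d + 2)*(d^3 + 4*d^2 + 3*d) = d*(d + 2)*(d^2 + 4*d + 3) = d*(d + 1)*(d + 2)*(d + 3)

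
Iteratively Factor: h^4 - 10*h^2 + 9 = (h + 3)*(h^3 - 3*h^2 - h + 3) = (h - 1)*(h + 3)*(h^2 - 2*h - 3) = (h - 3)*(h - 1)*(h + 3)*(h + 1)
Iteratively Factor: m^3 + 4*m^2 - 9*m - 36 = (m + 3)*(m^2 + m - 12) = (m - 3)*(m + 3)*(m + 4)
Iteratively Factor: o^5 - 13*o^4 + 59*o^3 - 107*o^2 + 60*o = (o - 5)*(o^4 - 8*o^3 + 19*o^2 - 12*o) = o*(o - 5)*(o^3 - 8*o^2 + 19*o - 12) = o*(o - 5)*(o - 3)*(o^2 - 5*o + 4) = o*(o - 5)*(o - 4)*(o - 3)*(o - 1)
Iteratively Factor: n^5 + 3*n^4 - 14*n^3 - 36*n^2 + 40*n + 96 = (n + 2)*(n^4 + n^3 - 16*n^2 - 4*n + 48) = (n + 2)^2*(n^3 - n^2 - 14*n + 24) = (n - 3)*(n + 2)^2*(n^2 + 2*n - 8) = (n - 3)*(n + 2)^2*(n + 4)*(n - 2)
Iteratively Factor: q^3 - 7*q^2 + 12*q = (q)*(q^2 - 7*q + 12) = q*(q - 3)*(q - 4)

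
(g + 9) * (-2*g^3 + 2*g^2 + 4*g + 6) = -2*g^4 - 16*g^3 + 22*g^2 + 42*g + 54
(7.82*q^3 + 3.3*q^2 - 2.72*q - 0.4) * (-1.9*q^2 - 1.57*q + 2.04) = -14.858*q^5 - 18.5474*q^4 + 15.9398*q^3 + 11.7624*q^2 - 4.9208*q - 0.816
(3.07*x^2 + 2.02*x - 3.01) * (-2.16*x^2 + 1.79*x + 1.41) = -6.6312*x^4 + 1.1321*x^3 + 14.4461*x^2 - 2.5397*x - 4.2441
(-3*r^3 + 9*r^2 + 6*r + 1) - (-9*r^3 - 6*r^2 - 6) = 6*r^3 + 15*r^2 + 6*r + 7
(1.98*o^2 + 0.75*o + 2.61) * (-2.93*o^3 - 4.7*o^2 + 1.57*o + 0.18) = -5.8014*o^5 - 11.5035*o^4 - 8.0637*o^3 - 10.7331*o^2 + 4.2327*o + 0.4698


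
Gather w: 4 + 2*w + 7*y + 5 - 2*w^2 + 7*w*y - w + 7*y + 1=-2*w^2 + w*(7*y + 1) + 14*y + 10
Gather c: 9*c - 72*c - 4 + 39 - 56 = -63*c - 21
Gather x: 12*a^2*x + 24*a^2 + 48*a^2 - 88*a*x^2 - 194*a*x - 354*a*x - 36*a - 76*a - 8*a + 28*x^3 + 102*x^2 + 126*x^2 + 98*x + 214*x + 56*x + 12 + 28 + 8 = 72*a^2 - 120*a + 28*x^3 + x^2*(228 - 88*a) + x*(12*a^2 - 548*a + 368) + 48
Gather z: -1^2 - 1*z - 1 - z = -2*z - 2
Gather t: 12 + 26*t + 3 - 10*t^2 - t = -10*t^2 + 25*t + 15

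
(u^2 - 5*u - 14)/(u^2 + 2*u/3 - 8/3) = 3*(u - 7)/(3*u - 4)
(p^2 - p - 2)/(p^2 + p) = (p - 2)/p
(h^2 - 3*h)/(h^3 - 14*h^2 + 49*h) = (h - 3)/(h^2 - 14*h + 49)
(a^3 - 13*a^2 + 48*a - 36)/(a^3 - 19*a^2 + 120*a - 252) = (a - 1)/(a - 7)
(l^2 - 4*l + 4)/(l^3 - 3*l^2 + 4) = 1/(l + 1)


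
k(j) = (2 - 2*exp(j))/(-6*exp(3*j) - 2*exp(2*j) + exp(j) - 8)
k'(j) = (2 - 2*exp(j))*(18*exp(3*j) + 4*exp(2*j) - exp(j))/(-6*exp(3*j) - 2*exp(2*j) + exp(j) - 8)^2 - 2*exp(j)/(-6*exp(3*j) - 2*exp(2*j) + exp(j) - 8) = 2*((1 - exp(j))*(18*exp(2*j) + 4*exp(j) - 1) + 6*exp(3*j) + 2*exp(2*j) - exp(j) + 8)*exp(j)/(6*exp(3*j) + 2*exp(2*j) - exp(j) + 8)^2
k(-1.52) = -0.20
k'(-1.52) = 0.06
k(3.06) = 0.00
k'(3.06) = -0.00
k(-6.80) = -0.25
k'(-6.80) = 0.00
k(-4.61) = -0.25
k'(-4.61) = 0.00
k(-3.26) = -0.24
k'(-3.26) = 0.01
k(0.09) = 0.01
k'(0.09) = 0.11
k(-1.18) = -0.17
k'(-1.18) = 0.09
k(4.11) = 0.00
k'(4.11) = -0.00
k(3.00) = 0.00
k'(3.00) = 0.00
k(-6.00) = -0.25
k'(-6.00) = 0.00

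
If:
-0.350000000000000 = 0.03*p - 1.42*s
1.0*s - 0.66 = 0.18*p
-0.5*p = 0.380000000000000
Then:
No Solution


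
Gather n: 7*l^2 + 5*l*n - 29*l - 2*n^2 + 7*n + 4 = 7*l^2 - 29*l - 2*n^2 + n*(5*l + 7) + 4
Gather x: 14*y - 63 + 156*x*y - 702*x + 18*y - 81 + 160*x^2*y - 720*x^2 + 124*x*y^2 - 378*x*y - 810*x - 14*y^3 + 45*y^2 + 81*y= x^2*(160*y - 720) + x*(124*y^2 - 222*y - 1512) - 14*y^3 + 45*y^2 + 113*y - 144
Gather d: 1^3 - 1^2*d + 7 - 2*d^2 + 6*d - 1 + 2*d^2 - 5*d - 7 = 0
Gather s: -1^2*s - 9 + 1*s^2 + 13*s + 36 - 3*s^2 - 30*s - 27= -2*s^2 - 18*s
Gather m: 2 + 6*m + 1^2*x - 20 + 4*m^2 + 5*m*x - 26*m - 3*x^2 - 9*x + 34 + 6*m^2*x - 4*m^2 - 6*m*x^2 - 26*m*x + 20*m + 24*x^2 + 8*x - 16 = 6*m^2*x + m*(-6*x^2 - 21*x) + 21*x^2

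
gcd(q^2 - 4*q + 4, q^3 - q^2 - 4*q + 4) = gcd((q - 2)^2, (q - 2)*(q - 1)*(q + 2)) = q - 2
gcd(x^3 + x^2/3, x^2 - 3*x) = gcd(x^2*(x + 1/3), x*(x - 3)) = x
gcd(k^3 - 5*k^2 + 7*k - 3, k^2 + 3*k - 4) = k - 1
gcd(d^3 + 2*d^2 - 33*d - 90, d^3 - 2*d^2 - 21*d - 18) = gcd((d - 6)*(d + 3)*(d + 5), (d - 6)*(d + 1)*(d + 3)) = d^2 - 3*d - 18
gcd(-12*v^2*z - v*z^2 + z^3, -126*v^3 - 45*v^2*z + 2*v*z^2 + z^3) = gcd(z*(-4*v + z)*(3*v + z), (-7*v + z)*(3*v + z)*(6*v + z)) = 3*v + z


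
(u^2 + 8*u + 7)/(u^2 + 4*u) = (u^2 + 8*u + 7)/(u*(u + 4))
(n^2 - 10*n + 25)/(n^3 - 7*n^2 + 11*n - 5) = (n - 5)/(n^2 - 2*n + 1)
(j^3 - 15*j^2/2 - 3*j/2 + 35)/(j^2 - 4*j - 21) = (j^2 - j/2 - 5)/(j + 3)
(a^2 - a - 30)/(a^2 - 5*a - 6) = (a + 5)/(a + 1)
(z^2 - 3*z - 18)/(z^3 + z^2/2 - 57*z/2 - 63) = 2/(2*z + 7)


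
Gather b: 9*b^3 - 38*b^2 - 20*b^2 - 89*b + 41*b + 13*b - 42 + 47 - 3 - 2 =9*b^3 - 58*b^2 - 35*b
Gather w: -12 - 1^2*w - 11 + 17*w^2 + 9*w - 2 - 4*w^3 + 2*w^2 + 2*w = -4*w^3 + 19*w^2 + 10*w - 25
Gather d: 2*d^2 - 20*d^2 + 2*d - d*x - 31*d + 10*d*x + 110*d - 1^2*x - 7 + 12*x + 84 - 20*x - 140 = -18*d^2 + d*(9*x + 81) - 9*x - 63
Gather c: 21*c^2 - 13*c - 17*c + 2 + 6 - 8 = 21*c^2 - 30*c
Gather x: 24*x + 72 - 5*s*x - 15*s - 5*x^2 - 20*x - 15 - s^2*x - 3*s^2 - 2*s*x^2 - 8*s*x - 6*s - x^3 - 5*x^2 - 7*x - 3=-3*s^2 - 21*s - x^3 + x^2*(-2*s - 10) + x*(-s^2 - 13*s - 3) + 54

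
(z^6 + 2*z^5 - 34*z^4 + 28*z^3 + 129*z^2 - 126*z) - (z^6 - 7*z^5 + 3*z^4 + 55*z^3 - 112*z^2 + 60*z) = 9*z^5 - 37*z^4 - 27*z^3 + 241*z^2 - 186*z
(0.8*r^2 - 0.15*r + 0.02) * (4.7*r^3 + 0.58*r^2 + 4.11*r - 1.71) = 3.76*r^5 - 0.241*r^4 + 3.295*r^3 - 1.9729*r^2 + 0.3387*r - 0.0342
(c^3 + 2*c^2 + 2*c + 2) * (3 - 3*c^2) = -3*c^5 - 6*c^4 - 3*c^3 + 6*c + 6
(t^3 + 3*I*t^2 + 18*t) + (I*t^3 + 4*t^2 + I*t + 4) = t^3 + I*t^3 + 4*t^2 + 3*I*t^2 + 18*t + I*t + 4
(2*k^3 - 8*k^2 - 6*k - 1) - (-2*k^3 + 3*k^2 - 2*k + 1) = 4*k^3 - 11*k^2 - 4*k - 2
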